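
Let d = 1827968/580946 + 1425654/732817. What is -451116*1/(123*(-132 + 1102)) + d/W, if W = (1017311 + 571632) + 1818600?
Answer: -54535520110069731179168/14423419865080571076755 ≈ -3.7810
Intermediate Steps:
W = 3407543 (W = 1588943 + 1818600 = 3407543)
d = 1083897007270/212863552441 (d = 1827968*(1/580946) + 1425654*(1/732817) = 913984/290473 + 1425654/732817 = 1083897007270/212863552441 ≈ 5.0920)
-451116*1/(123*(-132 + 1102)) + d/W = -451116*1/(123*(-132 + 1102)) + (1083897007270/212863552441)/3407543 = -451116/(970*123) + (1083897007270/212863552441)*(1/3407543) = -451116/119310 + 1083897007270/725341708075462463 = -451116*1/119310 + 1083897007270/725341708075462463 = -75186/19885 + 1083897007270/725341708075462463 = -54535520110069731179168/14423419865080571076755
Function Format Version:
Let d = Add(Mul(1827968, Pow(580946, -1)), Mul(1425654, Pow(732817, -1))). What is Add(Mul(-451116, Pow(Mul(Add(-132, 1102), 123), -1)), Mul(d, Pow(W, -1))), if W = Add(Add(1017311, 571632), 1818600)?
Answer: Rational(-54535520110069731179168, 14423419865080571076755) ≈ -3.7810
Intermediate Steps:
W = 3407543 (W = Add(1588943, 1818600) = 3407543)
d = Rational(1083897007270, 212863552441) (d = Add(Mul(1827968, Rational(1, 580946)), Mul(1425654, Rational(1, 732817))) = Add(Rational(913984, 290473), Rational(1425654, 732817)) = Rational(1083897007270, 212863552441) ≈ 5.0920)
Add(Mul(-451116, Pow(Mul(Add(-132, 1102), 123), -1)), Mul(d, Pow(W, -1))) = Add(Mul(-451116, Pow(Mul(Add(-132, 1102), 123), -1)), Mul(Rational(1083897007270, 212863552441), Pow(3407543, -1))) = Add(Mul(-451116, Pow(Mul(970, 123), -1)), Mul(Rational(1083897007270, 212863552441), Rational(1, 3407543))) = Add(Mul(-451116, Pow(119310, -1)), Rational(1083897007270, 725341708075462463)) = Add(Mul(-451116, Rational(1, 119310)), Rational(1083897007270, 725341708075462463)) = Add(Rational(-75186, 19885), Rational(1083897007270, 725341708075462463)) = Rational(-54535520110069731179168, 14423419865080571076755)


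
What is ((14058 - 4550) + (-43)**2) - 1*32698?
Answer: -21341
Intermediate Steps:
((14058 - 4550) + (-43)**2) - 1*32698 = (9508 + 1849) - 32698 = 11357 - 32698 = -21341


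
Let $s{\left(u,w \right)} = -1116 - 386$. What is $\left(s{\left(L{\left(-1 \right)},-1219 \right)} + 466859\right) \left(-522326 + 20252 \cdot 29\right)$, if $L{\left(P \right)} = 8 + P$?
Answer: $30239828574$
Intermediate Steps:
$s{\left(u,w \right)} = -1502$ ($s{\left(u,w \right)} = -1116 - 386 = -1502$)
$\left(s{\left(L{\left(-1 \right)},-1219 \right)} + 466859\right) \left(-522326 + 20252 \cdot 29\right) = \left(-1502 + 466859\right) \left(-522326 + 20252 \cdot 29\right) = 465357 \left(-522326 + 587308\right) = 465357 \cdot 64982 = 30239828574$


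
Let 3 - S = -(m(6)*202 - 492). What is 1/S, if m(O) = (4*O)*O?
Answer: 1/28599 ≈ 3.4966e-5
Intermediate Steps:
m(O) = 4*O**2
S = 28599 (S = 3 - (-1)*((4*6**2)*202 - 492) = 3 - (-1)*((4*36)*202 - 492) = 3 - (-1)*(144*202 - 492) = 3 - (-1)*(29088 - 492) = 3 - (-1)*28596 = 3 - 1*(-28596) = 3 + 28596 = 28599)
1/S = 1/28599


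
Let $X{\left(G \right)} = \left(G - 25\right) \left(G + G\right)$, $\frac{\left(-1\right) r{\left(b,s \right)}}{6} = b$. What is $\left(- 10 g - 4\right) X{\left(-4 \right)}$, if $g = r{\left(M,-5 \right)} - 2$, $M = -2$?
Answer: $-24128$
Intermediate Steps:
$r{\left(b,s \right)} = - 6 b$
$g = 10$ ($g = \left(-6\right) \left(-2\right) - 2 = 12 - 2 = 10$)
$X{\left(G \right)} = 2 G \left(-25 + G\right)$ ($X{\left(G \right)} = \left(-25 + G\right) 2 G = 2 G \left(-25 + G\right)$)
$\left(- 10 g - 4\right) X{\left(-4 \right)} = \left(\left(-10\right) 10 - 4\right) 2 \left(-4\right) \left(-25 - 4\right) = \left(-100 - 4\right) 2 \left(-4\right) \left(-29\right) = \left(-104\right) 232 = -24128$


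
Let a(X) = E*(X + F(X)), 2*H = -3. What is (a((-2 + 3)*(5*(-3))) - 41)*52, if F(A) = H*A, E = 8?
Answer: 988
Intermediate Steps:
H = -3/2 (H = (½)*(-3) = -3/2 ≈ -1.5000)
F(A) = -3*A/2
a(X) = -4*X (a(X) = 8*(X - 3*X/2) = 8*(-X/2) = -4*X)
(a((-2 + 3)*(5*(-3))) - 41)*52 = (-4*(-2 + 3)*5*(-3) - 41)*52 = (-4*(-15) - 41)*52 = (60 - 41)*52 = 19*52 = 988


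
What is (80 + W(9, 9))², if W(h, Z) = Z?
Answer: 7921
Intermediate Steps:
(80 + W(9, 9))² = (80 + 9)² = 89² = 7921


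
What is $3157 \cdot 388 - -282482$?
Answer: $1507398$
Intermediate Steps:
$3157 \cdot 388 - -282482 = 1224916 + 282482 = 1507398$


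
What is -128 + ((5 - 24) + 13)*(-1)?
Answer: -122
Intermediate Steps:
-128 + ((5 - 24) + 13)*(-1) = -128 + (-19 + 13)*(-1) = -128 - 6*(-1) = -128 + 6 = -122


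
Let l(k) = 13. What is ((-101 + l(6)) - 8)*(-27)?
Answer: 2592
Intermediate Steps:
((-101 + l(6)) - 8)*(-27) = ((-101 + 13) - 8)*(-27) = (-88 - 8)*(-27) = -96*(-27) = 2592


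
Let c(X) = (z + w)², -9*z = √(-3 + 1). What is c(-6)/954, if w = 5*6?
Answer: (270 - I*√2)²/77274 ≈ 0.94337 - 0.0098827*I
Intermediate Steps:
z = -I*√2/9 (z = -√(-3 + 1)/9 = -I*√2/9 ≈ -0.15713*I)
w = 30
c(X) = (30 - I*√2/9)² (c(X) = (-I*√2/9 + 30)² = (30 - I*√2/9)²)
c(-6)/954 = ((270 - I*√2)²/81)/954 = ((270 - I*√2)²/81)*(1/954) = (270 - I*√2)²/77274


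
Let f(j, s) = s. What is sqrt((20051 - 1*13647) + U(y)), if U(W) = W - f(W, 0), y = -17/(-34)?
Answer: sqrt(25618)/2 ≈ 80.028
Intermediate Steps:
y = 1/2 (y = -17*(-1/34) = 1/2 ≈ 0.50000)
U(W) = W (U(W) = W - 1*0 = W + 0 = W)
sqrt((20051 - 1*13647) + U(y)) = sqrt((20051 - 1*13647) + 1/2) = sqrt((20051 - 13647) + 1/2) = sqrt(6404 + 1/2) = sqrt(12809/2) = sqrt(25618)/2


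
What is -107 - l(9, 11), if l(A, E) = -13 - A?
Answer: -85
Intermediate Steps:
-107 - l(9, 11) = -107 - (-13 - 1*9) = -107 - (-13 - 9) = -107 - 1*(-22) = -107 + 22 = -85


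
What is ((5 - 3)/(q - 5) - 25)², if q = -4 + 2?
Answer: 31329/49 ≈ 639.37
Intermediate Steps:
q = -2
((5 - 3)/(q - 5) - 25)² = ((5 - 3)/(-2 - 5) - 25)² = (2/(-7) - 25)² = (2*(-⅐) - 25)² = (-2/7 - 25)² = (-177/7)² = 31329/49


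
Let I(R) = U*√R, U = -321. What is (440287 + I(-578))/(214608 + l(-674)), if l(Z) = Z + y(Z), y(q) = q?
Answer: 440287/213260 - 5457*I*√2/213260 ≈ 2.0646 - 0.036188*I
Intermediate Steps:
l(Z) = 2*Z (l(Z) = Z + Z = 2*Z)
I(R) = -321*√R
(440287 + I(-578))/(214608 + l(-674)) = (440287 - 5457*I*√2)/(214608 + 2*(-674)) = (440287 - 5457*I*√2)/(214608 - 1348) = (440287 - 5457*I*√2)/213260 = (440287 - 5457*I*√2)*(1/213260) = 440287/213260 - 5457*I*√2/213260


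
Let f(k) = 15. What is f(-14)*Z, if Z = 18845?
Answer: 282675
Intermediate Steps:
f(-14)*Z = 15*18845 = 282675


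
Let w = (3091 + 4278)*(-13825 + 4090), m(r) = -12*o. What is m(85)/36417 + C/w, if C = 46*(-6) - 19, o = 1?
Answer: -960569/2951925603 ≈ -0.00032540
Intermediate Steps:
C = -295 (C = -276 - 19 = -295)
m(r) = -12 (m(r) = -12*1 = -12)
w = -71737215 (w = 7369*(-9735) = -71737215)
m(85)/36417 + C/w = -12/36417 - 295/(-71737215) = -12*1/36417 - 295*(-1/71737215) = -4/12139 + 1/243177 = -960569/2951925603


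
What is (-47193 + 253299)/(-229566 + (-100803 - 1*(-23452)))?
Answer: -206106/306917 ≈ -0.67154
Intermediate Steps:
(-47193 + 253299)/(-229566 + (-100803 - 1*(-23452))) = 206106/(-229566 + (-100803 + 23452)) = 206106/(-229566 - 77351) = 206106/(-306917) = 206106*(-1/306917) = -206106/306917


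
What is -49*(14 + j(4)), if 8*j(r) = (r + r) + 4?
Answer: -1519/2 ≈ -759.50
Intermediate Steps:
j(r) = ½ + r/4 (j(r) = ((r + r) + 4)/8 = (2*r + 4)/8 = (4 + 2*r)/8 = ½ + r/4)
-49*(14 + j(4)) = -49*(14 + (½ + (¼)*4)) = -49*(14 + (½ + 1)) = -49*(14 + 3/2) = -49*31/2 = -1519/2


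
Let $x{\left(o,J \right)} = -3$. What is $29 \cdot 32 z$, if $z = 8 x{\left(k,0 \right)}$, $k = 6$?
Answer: $-22272$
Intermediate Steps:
$z = -24$ ($z = 8 \left(-3\right) = -24$)
$29 \cdot 32 z = 29 \cdot 32 \left(-24\right) = 928 \left(-24\right) = -22272$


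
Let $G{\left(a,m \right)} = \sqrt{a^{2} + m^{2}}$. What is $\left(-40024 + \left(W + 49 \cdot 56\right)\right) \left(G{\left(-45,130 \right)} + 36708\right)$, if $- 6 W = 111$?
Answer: $-1369153338 - \frac{372985 \sqrt{757}}{2} \approx -1.3743 \cdot 10^{9}$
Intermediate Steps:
$W = - \frac{37}{2}$ ($W = \left(- \frac{1}{6}\right) 111 = - \frac{37}{2} \approx -18.5$)
$\left(-40024 + \left(W + 49 \cdot 56\right)\right) \left(G{\left(-45,130 \right)} + 36708\right) = \left(-40024 + \left(- \frac{37}{2} + 49 \cdot 56\right)\right) \left(\sqrt{\left(-45\right)^{2} + 130^{2}} + 36708\right) = \left(-40024 + \left(- \frac{37}{2} + 2744\right)\right) \left(\sqrt{2025 + 16900} + 36708\right) = \left(-40024 + \frac{5451}{2}\right) \left(\sqrt{18925} + 36708\right) = - \frac{74597 \left(5 \sqrt{757} + 36708\right)}{2} = - \frac{74597 \left(36708 + 5 \sqrt{757}\right)}{2} = -1369153338 - \frac{372985 \sqrt{757}}{2}$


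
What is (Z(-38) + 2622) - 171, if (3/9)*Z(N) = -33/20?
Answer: 48921/20 ≈ 2446.1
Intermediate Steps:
Z(N) = -99/20 (Z(N) = 3*(-33/20) = -99/20)
(Z(-38) + 2622) - 171 = (-99/20 + 2622) - 171 = 52341/20 - 171 = 48921/20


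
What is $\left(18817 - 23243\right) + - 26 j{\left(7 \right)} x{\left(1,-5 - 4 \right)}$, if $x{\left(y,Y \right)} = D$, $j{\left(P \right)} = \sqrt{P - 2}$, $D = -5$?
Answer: $-4426 + 130 \sqrt{5} \approx -4135.3$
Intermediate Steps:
$j{\left(P \right)} = \sqrt{-2 + P}$
$x{\left(y,Y \right)} = -5$
$\left(18817 - 23243\right) + - 26 j{\left(7 \right)} x{\left(1,-5 - 4 \right)} = \left(18817 - 23243\right) + - 26 \sqrt{-2 + 7} \left(-5\right) = \left(18817 - 23243\right) + - 26 \sqrt{5} \left(-5\right) = -4426 + 130 \sqrt{5}$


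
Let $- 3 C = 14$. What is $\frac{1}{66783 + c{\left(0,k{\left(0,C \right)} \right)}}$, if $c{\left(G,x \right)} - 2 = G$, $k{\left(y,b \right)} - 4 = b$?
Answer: $\frac{1}{66785} \approx 1.4973 \cdot 10^{-5}$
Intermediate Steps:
$C = - \frac{14}{3}$ ($C = \left(- \frac{1}{3}\right) 14 = - \frac{14}{3} \approx -4.6667$)
$k{\left(y,b \right)} = 4 + b$
$c{\left(G,x \right)} = 2 + G$
$\frac{1}{66783 + c{\left(0,k{\left(0,C \right)} \right)}} = \frac{1}{66783 + \left(2 + 0\right)} = \frac{1}{66783 + 2} = \frac{1}{66785}$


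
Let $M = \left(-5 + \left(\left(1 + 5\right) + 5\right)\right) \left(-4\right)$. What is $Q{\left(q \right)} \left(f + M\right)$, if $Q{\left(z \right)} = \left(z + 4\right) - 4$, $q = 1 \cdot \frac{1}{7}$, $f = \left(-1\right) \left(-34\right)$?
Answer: $\frac{10}{7} \approx 1.4286$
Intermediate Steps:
$f = 34$
$q = \frac{1}{7}$ ($q = 1 \cdot \frac{1}{7} = \frac{1}{7} \approx 0.14286$)
$Q{\left(z \right)} = z$ ($Q{\left(z \right)} = \left(4 + z\right) - 4 = z$)
$M = -24$ ($M = \left(-5 + \left(6 + 5\right)\right) \left(-4\right) = \left(-5 + 11\right) \left(-4\right) = 6 \left(-4\right) = -24$)
$Q{\left(q \right)} \left(f + M\right) = \frac{34 - 24}{7} = \frac{1}{7} \cdot 10 = \frac{10}{7}$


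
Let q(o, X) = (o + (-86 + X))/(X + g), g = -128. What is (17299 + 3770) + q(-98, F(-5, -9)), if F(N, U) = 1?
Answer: 2675946/127 ≈ 21070.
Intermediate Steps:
q(o, X) = (-86 + X + o)/(-128 + X) (q(o, X) = (o + (-86 + X))/(X - 128) = (-86 + X + o)/(-128 + X))
(17299 + 3770) + q(-98, F(-5, -9)) = (17299 + 3770) + (-86 + 1 - 98)/(-128 + 1) = 21069 - 183/(-127) = 21069 - 1/127*(-183) = 21069 + 183/127 = 2675946/127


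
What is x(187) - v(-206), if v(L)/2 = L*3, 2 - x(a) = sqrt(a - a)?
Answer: 1238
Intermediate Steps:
x(a) = 2 (x(a) = 2 - sqrt(a - a) = 2 - sqrt(0) = 2 - 1*0 = 2 + 0 = 2)
v(L) = 6*L (v(L) = 2*(L*3) = 2*(3*L) = 6*L)
x(187) - v(-206) = 2 - 6*(-206) = 2 - 1*(-1236) = 2 + 1236 = 1238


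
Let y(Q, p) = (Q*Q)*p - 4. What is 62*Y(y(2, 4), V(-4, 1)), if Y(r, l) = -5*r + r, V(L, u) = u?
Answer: -2976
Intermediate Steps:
y(Q, p) = -4 + p*Q**2 (y(Q, p) = Q**2*p - 4 = p*Q**2 - 4 = -4 + p*Q**2)
Y(r, l) = -4*r
62*Y(y(2, 4), V(-4, 1)) = 62*(-4*(-4 + 4*2**2)) = 62*(-4*(-4 + 4*4)) = 62*(-4*(-4 + 16)) = 62*(-4*12) = 62*(-48) = -2976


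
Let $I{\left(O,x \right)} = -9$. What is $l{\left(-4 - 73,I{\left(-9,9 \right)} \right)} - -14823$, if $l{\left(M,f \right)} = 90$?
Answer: $14913$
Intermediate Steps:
$l{\left(-4 - 73,I{\left(-9,9 \right)} \right)} - -14823 = 90 - -14823 = 90 + 14823 = 14913$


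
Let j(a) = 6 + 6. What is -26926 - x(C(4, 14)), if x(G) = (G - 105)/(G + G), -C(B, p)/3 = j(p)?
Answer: -646271/24 ≈ -26928.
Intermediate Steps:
j(a) = 12
C(B, p) = -36 (C(B, p) = -3*12 = -36)
x(G) = (-105 + G)/(2*G) (x(G) = (-105 + G)/((2*G)) = (-105 + G)*(1/(2*G)) = (-105 + G)/(2*G))
-26926 - x(C(4, 14)) = -26926 - (-105 - 36)/(2*(-36)) = -26926 - (-1)*(-141)/(2*36) = -26926 - 1*47/24 = -26926 - 47/24 = -646271/24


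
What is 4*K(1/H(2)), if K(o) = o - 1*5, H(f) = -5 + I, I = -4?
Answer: -184/9 ≈ -20.444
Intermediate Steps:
H(f) = -9 (H(f) = -5 - 4 = -9)
K(o) = -5 + o (K(o) = o - 5 = -5 + o)
4*K(1/H(2)) = 4*(-5 + 1/(-9)) = 4*(-5 - 1/9) = 4*(-46/9) = -184/9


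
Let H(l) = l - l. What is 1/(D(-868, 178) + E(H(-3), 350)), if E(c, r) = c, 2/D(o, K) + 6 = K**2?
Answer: 15839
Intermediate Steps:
D(o, K) = 2/(-6 + K**2)
H(l) = 0
1/(D(-868, 178) + E(H(-3), 350)) = 1/(2/(-6 + 178**2) + 0) = 1/(2/(-6 + 31684) + 0) = 1/(2/31678 + 0) = 1/(2*(1/31678) + 0) = 1/(1/15839 + 0) = 1/(1/15839) = 15839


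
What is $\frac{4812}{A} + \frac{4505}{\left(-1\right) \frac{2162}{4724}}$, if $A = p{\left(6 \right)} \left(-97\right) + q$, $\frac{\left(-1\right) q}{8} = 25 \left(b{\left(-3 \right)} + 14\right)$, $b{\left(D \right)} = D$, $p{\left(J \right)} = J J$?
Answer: $- \frac{15143173073}{1538263} \approx -9844.3$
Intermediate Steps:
$p{\left(J \right)} = J^{2}$
$q = -2200$ ($q = - 8 \cdot 25 \left(-3 + 14\right) = - 8 \cdot 25 \cdot 11 = \left(-8\right) 275 = -2200$)
$A = -5692$ ($A = 6^{2} \left(-97\right) - 2200 = 36 \left(-97\right) - 2200 = -3492 - 2200 = -5692$)
$\frac{4812}{A} + \frac{4505}{\left(-1\right) \frac{2162}{4724}} = \frac{4812}{-5692} + \frac{4505}{\left(-1\right) \frac{2162}{4724}} = 4812 \left(- \frac{1}{5692}\right) + \frac{4505}{\left(-1\right) 2162 \cdot \frac{1}{4724}} = - \frac{1203}{1423} + \frac{4505}{\left(-1\right) \frac{1081}{2362}} = - \frac{1203}{1423} + \frac{4505}{- \frac{1081}{2362}} = - \frac{1203}{1423} + 4505 \left(- \frac{2362}{1081}\right) = - \frac{1203}{1423} - \frac{10640810}{1081} = - \frac{15143173073}{1538263}$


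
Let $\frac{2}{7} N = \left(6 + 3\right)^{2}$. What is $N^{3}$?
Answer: $\frac{182284263}{8} \approx 2.2786 \cdot 10^{7}$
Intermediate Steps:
$N = \frac{567}{2}$ ($N = \frac{7 \left(6 + 3\right)^{2}}{2} = \frac{7 \cdot 9^{2}}{2} = \frac{7}{2} \cdot 81 = \frac{567}{2} \approx 283.5$)
$N^{3} = \left(\frac{567}{2}\right)^{3} = \frac{182284263}{8}$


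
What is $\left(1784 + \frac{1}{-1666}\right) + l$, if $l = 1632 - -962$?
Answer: $\frac{7293747}{1666} \approx 4378.0$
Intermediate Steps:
$l = 2594$ ($l = 1632 + 962 = 2594$)
$\left(1784 + \frac{1}{-1666}\right) + l = \left(1784 + \frac{1}{-1666}\right) + 2594 = \left(1784 - \frac{1}{1666}\right) + 2594 = \frac{2972143}{1666} + 2594 = \frac{7293747}{1666}$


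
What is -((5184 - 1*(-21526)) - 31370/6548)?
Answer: -87432855/3274 ≈ -26705.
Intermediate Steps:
-((5184 - 1*(-21526)) - 31370/6548) = -((5184 + 21526) - 31370/6548) = -(26710 - 1*15685/3274) = -(26710 - 15685/3274) = -1*87432855/3274 = -87432855/3274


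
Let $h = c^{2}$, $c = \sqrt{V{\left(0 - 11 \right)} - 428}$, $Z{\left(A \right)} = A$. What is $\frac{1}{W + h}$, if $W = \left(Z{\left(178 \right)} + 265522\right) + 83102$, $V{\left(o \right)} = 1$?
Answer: $\frac{1}{348375} \approx 2.8705 \cdot 10^{-6}$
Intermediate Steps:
$W = 348802$ ($W = \left(178 + 265522\right) + 83102 = 265700 + 83102 = 348802$)
$c = i \sqrt{427}$ ($c = \sqrt{1 - 428} = \sqrt{-427} = i \sqrt{427} \approx 20.664 i$)
$h = -427$ ($h = \left(i \sqrt{427}\right)^{2} = -427$)
$\frac{1}{W + h} = \frac{1}{348802 - 427} = \frac{1}{348375}$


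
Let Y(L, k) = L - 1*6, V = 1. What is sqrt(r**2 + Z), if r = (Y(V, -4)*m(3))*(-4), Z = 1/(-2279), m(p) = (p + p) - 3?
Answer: sqrt(18697825321)/2279 ≈ 60.000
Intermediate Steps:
m(p) = -3 + 2*p (m(p) = 2*p - 3 = -3 + 2*p)
Z = -1/2279 ≈ -0.00043879
Y(L, k) = -6 + L (Y(L, k) = L - 6 = -6 + L)
r = 60 (r = ((-6 + 1)*(-3 + 2*3))*(-4) = -5*(-3 + 6)*(-4) = -5*3*(-4) = -15*(-4) = 60)
sqrt(r**2 + Z) = sqrt(60**2 - 1/2279) = sqrt(3600 - 1/2279) = sqrt(8204399/2279) = sqrt(18697825321)/2279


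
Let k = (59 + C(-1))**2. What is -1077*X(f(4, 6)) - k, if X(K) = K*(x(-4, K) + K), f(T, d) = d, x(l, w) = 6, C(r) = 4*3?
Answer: -82585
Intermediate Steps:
C(r) = 12
X(K) = K*(6 + K)
k = 5041 (k = (59 + 12)**2 = 71**2 = 5041)
-1077*X(f(4, 6)) - k = -6462*(6 + 6) - 1*5041 = -6462*12 - 5041 = -1077*72 - 5041 = -77544 - 5041 = -82585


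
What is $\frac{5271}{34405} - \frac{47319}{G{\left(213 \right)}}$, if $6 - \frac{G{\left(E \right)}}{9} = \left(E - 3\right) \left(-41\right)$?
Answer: $- \frac{58060751}{127042920} \approx -0.45702$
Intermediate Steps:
$G{\left(E \right)} = -1053 + 369 E$ ($G{\left(E \right)} = 54 - 9 \left(E - 3\right) \left(-41\right) = 54 - 9 \left(-3 + E\right) \left(-41\right) = 54 - 9 \left(123 - 41 E\right) = 54 + \left(-1107 + 369 E\right) = -1053 + 369 E$)
$\frac{5271}{34405} - \frac{47319}{G{\left(213 \right)}} = \frac{5271}{34405} - \frac{47319}{-1053 + 369 \cdot 213} = 5271 \cdot \frac{1}{34405} - \frac{47319}{-1053 + 78597} = \frac{753}{4915} - \frac{47319}{77544} = \frac{753}{4915} - \frac{15773}{25848} = - \frac{58060751}{127042920}$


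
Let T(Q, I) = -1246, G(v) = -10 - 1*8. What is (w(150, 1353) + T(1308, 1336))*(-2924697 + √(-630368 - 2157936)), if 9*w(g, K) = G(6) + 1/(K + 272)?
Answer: 17793855573101/4875 - 73007996*I*√174269/14625 ≈ 3.65e+9 - 2.0839e+6*I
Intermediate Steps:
G(v) = -18 (G(v) = -10 - 8 = -18)
w(g, K) = -2 + 1/(9*(272 + K)) (w(g, K) = (-18 + 1/(K + 272))/9 = (-18 + 1/(272 + K))/9 = -2 + 1/(9*(272 + K)))
(w(150, 1353) + T(1308, 1336))*(-2924697 + √(-630368 - 2157936)) = ((-4895 - 18*1353)/(9*(272 + 1353)) - 1246)*(-2924697 + √(-630368 - 2157936)) = ((⅑)*(-4895 - 24354)/1625 - 1246)*(-2924697 + √(-2788304)) = ((⅑)*(1/1625)*(-29249) - 1246)*(-2924697 + 4*I*√174269) = (-29249/14625 - 1246)*(-2924697 + 4*I*√174269) = -18251999*(-2924697 + 4*I*√174269)/14625 = 17793855573101/4875 - 73007996*I*√174269/14625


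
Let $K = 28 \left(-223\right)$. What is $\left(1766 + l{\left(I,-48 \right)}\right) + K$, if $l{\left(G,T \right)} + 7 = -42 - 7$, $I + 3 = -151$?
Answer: $-4534$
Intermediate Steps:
$I = -154$ ($I = -3 - 151 = -154$)
$l{\left(G,T \right)} = -56$ ($l{\left(G,T \right)} = -7 - 49 = -56$)
$K = -6244$
$\left(1766 + l{\left(I,-48 \right)}\right) + K = \left(1766 - 56\right) - 6244 = 1710 - 6244 = -4534$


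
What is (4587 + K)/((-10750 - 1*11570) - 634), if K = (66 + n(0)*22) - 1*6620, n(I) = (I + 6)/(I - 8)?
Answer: 3967/45908 ≈ 0.086412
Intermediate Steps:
n(I) = (6 + I)/(-8 + I)
K = -13141/2 (K = (66 + ((6 + 0)/(-8 + 0))*22) - 1*6620 = (66 + (6/(-8))*22) - 6620 = (66 - 1/8*6*22) - 6620 = (66 - 3/4*22) - 6620 = (66 - 33/2) - 6620 = 99/2 - 6620 = -13141/2 ≈ -6570.5)
(4587 + K)/((-10750 - 1*11570) - 634) = (4587 - 13141/2)/((-10750 - 1*11570) - 634) = -3967/(2*((-10750 - 11570) - 634)) = -3967/(2*(-22320 - 634)) = -3967/2/(-22954) = -3967/2*(-1/22954) = 3967/45908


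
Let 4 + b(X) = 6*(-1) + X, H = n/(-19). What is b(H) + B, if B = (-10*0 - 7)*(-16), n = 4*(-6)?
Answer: 1962/19 ≈ 103.26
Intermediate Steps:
n = -24
H = 24/19 (H = -24/(-19) = -24*(-1/19) = 24/19 ≈ 1.2632)
B = 112 (B = (0 - 7)*(-16) = -7*(-16) = 112)
b(X) = -10 + X (b(X) = -4 + (6*(-1) + X) = -4 + (-6 + X) = -10 + X)
b(H) + B = (-10 + 24/19) + 112 = -166/19 + 112 = 1962/19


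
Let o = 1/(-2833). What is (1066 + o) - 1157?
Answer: -257804/2833 ≈ -91.000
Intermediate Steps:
o = -1/2833 ≈ -0.00035298
(1066 + o) - 1157 = (1066 - 1/2833) - 1157 = 3019977/2833 - 1157 = -257804/2833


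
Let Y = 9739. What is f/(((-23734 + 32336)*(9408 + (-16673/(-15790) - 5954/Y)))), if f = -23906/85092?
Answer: -919059057965/264753984282984901782 ≈ -3.4714e-9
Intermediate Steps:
f = -11953/42546 (f = -23906*1/85092 = -11953/42546 ≈ -0.28094)
f/(((-23734 + 32336)*(9408 + (-16673/(-15790) - 5954/Y)))) = -11953*1/((-23734 + 32336)*(9408 + (-16673/(-15790) - 5954/9739)))/42546 = -11953*1/(8602*(9408 + (-16673*(-1/15790) - 5954*1/9739)))/42546 = -11953*1/(8602*(9408 + (16673/15790 - 5954/9739)))/42546 = -11953*1/(8602*(9408 + 68364687/153778810))/42546 = -11953/(42546*(8602*(1446819409167/153778810))) = -11953/(42546*6222770278827267/76889405) = -11953/42546*76889405/6222770278827267 = -919059057965/264753984282984901782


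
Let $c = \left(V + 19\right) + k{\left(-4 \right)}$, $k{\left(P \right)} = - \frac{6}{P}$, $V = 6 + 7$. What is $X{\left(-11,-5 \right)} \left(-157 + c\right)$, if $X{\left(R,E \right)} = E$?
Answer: $\frac{1235}{2} \approx 617.5$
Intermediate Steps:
$V = 13$
$c = \frac{67}{2}$ ($c = \left(13 + 19\right) - \frac{6}{-4} = 32 - - \frac{3}{2} = 32 + \frac{3}{2} = \frac{67}{2} \approx 33.5$)
$X{\left(-11,-5 \right)} \left(-157 + c\right) = - 5 \left(-157 + \frac{67}{2}\right) = \left(-5\right) \left(- \frac{247}{2}\right) = \frac{1235}{2}$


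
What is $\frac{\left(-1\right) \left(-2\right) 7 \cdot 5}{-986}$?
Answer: $- \frac{35}{493} \approx -0.070994$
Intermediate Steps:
$\frac{\left(-1\right) \left(-2\right) 7 \cdot 5}{-986} = 2 \cdot 7 \cdot 5 \left(- \frac{1}{986}\right) = 14 \cdot 5 \left(- \frac{1}{986}\right) = 70 \left(- \frac{1}{986}\right) = - \frac{35}{493}$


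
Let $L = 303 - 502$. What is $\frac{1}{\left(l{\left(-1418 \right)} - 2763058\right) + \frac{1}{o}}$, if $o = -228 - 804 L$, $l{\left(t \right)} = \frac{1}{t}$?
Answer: $- \frac{113275512}{312986809714871} \approx -3.6192 \cdot 10^{-7}$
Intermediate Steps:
$L = -199$ ($L = 303 - 502 = -199$)
$o = 159768$ ($o = -228 - -159996 = -228 + 159996 = 159768$)
$\frac{1}{\left(l{\left(-1418 \right)} - 2763058\right) + \frac{1}{o}} = \frac{1}{\left(\frac{1}{-1418} - 2763058\right) + \frac{1}{159768}} = \frac{1}{\left(- \frac{1}{1418} - 2763058\right) + \frac{1}{159768}} = \frac{1}{- \frac{3918016245}{1418} + \frac{1}{159768}} = \frac{1}{- \frac{312986809714871}{113275512}} = - \frac{113275512}{312986809714871}$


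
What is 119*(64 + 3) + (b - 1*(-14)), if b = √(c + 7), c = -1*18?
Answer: 7987 + I*√11 ≈ 7987.0 + 3.3166*I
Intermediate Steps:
c = -18
b = I*√11 (b = √(-18 + 7) = √(-11) = I*√11 ≈ 3.3166*I)
119*(64 + 3) + (b - 1*(-14)) = 119*(64 + 3) + (I*√11 - 1*(-14)) = 119*67 + (I*√11 + 14) = 7973 + (14 + I*√11) = 7987 + I*√11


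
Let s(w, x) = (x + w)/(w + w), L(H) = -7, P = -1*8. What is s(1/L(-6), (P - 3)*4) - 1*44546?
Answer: -88783/2 ≈ -44392.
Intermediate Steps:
P = -8
s(w, x) = (w + x)/(2*w) (s(w, x) = (w + x)/((2*w)) = (w + x)*(1/(2*w)) = (w + x)/(2*w))
s(1/L(-6), (P - 3)*4) - 1*44546 = (1/(-7) + (-8 - 3)*4)/(2*(1/(-7))) - 1*44546 = (-⅐ - 11*4)/(2*(-⅐)) - 44546 = (½)*(-7)*(-⅐ - 44) - 44546 = (½)*(-7)*(-309/7) - 44546 = 309/2 - 44546 = -88783/2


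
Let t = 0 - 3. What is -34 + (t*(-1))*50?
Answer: 116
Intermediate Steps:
t = -3
-34 + (t*(-1))*50 = -34 - 3*(-1)*50 = -34 + 3*50 = -34 + 150 = 116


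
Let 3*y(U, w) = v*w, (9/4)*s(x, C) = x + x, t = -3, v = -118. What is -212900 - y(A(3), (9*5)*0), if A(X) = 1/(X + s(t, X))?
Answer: -212900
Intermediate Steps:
s(x, C) = 8*x/9 (s(x, C) = 4*(x + x)/9 = 4*(2*x)/9 = 8*x/9)
A(X) = 1/(-8/3 + X) (A(X) = 1/(X + (8/9)*(-3)) = 1/(X - 8/3) = 1/(-8/3 + X))
y(U, w) = -118*w/3 (y(U, w) = (-118*w)/3 = -118*w/3)
-212900 - y(A(3), (9*5)*0) = -212900 - (-118)*(9*5)*0/3 = -212900 - (-118)*45*0/3 = -212900 - (-118)*0/3 = -212900 - 1*0 = -212900 + 0 = -212900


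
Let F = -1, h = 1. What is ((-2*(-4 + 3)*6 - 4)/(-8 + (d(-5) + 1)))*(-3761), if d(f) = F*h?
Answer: 3761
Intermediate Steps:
d(f) = -1 (d(f) = -1*1 = -1)
((-2*(-4 + 3)*6 - 4)/(-8 + (d(-5) + 1)))*(-3761) = ((-2*(-4 + 3)*6 - 4)/(-8 + (-1 + 1)))*(-3761) = ((-2*(-1)*6 - 4)/(-8 + 0))*(-3761) = ((2*6 - 4)/(-8))*(-3761) = ((12 - 4)*(-⅛))*(-3761) = (8*(-⅛))*(-3761) = -1*(-3761) = 3761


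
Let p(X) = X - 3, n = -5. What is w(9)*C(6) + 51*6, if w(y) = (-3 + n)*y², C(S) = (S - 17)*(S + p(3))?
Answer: 43074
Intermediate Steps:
p(X) = -3 + X
C(S) = S*(-17 + S) (C(S) = (S - 17)*(S + (-3 + 3)) = (-17 + S)*(S + 0) = (-17 + S)*S = S*(-17 + S))
w(y) = -8*y² (w(y) = (-3 - 5)*y² = -8*y²)
w(9)*C(6) + 51*6 = (-8*9²)*(6*(-17 + 6)) + 51*6 = (-8*81)*(6*(-11)) + 306 = -648*(-66) + 306 = 42768 + 306 = 43074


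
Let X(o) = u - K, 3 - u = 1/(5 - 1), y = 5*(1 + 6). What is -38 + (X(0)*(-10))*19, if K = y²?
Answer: 464379/2 ≈ 2.3219e+5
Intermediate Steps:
y = 35 (y = 5*7 = 35)
u = 11/4 (u = 3 - 1/(5 - 1) = 3 - 1/4 = 3 - 1*¼ = 3 - ¼ = 11/4 ≈ 2.7500)
K = 1225 (K = 35² = 1225)
X(o) = -4889/4 (X(o) = 11/4 - 1*1225 = 11/4 - 1225 = -4889/4)
-38 + (X(0)*(-10))*19 = -38 - 4889/4*(-10)*19 = -38 + (24445/2)*19 = -38 + 464455/2 = 464379/2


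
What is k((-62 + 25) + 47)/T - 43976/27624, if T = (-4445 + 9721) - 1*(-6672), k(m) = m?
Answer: -32821813/20628222 ≈ -1.5911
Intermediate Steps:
T = 11948 (T = 5276 + 6672 = 11948)
k((-62 + 25) + 47)/T - 43976/27624 = ((-62 + 25) + 47)/11948 - 43976/27624 = (-37 + 47)*(1/11948) - 43976*1/27624 = 10*(1/11948) - 5497/3453 = 5/5974 - 5497/3453 = -32821813/20628222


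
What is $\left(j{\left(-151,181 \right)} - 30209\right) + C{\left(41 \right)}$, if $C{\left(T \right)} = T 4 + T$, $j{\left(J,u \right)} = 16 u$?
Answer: $-27108$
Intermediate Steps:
$C{\left(T \right)} = 5 T$ ($C{\left(T \right)} = 4 T + T = 5 T$)
$\left(j{\left(-151,181 \right)} - 30209\right) + C{\left(41 \right)} = \left(16 \cdot 181 - 30209\right) + 5 \cdot 41 = \left(2896 - 30209\right) + 205 = -27313 + 205 = -27108$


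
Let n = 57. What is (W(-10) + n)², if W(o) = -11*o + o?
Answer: 24649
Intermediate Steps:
W(o) = -10*o
(W(-10) + n)² = (-10*(-10) + 57)² = (100 + 57)² = 157² = 24649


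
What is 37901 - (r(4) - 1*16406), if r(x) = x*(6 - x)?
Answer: 54299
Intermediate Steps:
37901 - (r(4) - 1*16406) = 37901 - (4*(6 - 1*4) - 1*16406) = 37901 - (4*(6 - 4) - 16406) = 37901 - (4*2 - 16406) = 37901 - (8 - 16406) = 37901 - 1*(-16398) = 37901 + 16398 = 54299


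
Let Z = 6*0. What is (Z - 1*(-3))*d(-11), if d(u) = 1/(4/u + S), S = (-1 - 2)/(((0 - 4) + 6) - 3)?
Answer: 33/29 ≈ 1.1379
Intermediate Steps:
Z = 0
S = 3 (S = -3/((-4 + 6) - 3) = -3/(2 - 3) = -3/(-1) = -3*(-1) = 3)
d(u) = 1/(3 + 4/u) (d(u) = 1/(4/u + 3) = 1/(3 + 4/u))
(Z - 1*(-3))*d(-11) = (0 - 1*(-3))*(-11/(4 + 3*(-11))) = (0 + 3)*(-11/(4 - 33)) = 3*(-11/(-29)) = 3*(-11*(-1/29)) = 3*(11/29) = 33/29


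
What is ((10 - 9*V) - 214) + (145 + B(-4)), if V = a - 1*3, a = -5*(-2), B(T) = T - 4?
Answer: -130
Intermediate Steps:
B(T) = -4 + T
a = 10
V = 7 (V = 10 - 1*3 = 10 - 3 = 7)
((10 - 9*V) - 214) + (145 + B(-4)) = ((10 - 9*7) - 214) + (145 + (-4 - 4)) = ((10 - 63) - 214) + (145 - 8) = (-53 - 214) + 137 = -267 + 137 = -130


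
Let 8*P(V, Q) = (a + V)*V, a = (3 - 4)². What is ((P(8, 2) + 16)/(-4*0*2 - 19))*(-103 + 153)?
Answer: -1250/19 ≈ -65.789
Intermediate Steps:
a = 1 (a = (-1)² = 1)
P(V, Q) = V*(1 + V)/8 (P(V, Q) = ((1 + V)*V)/8 = (V*(1 + V))/8 = V*(1 + V)/8)
((P(8, 2) + 16)/(-4*0*2 - 19))*(-103 + 153) = (((⅛)*8*(1 + 8) + 16)/(-4*0*2 - 19))*(-103 + 153) = (((⅛)*8*9 + 16)/(0*2 - 19))*50 = ((9 + 16)/(0 - 19))*50 = (25/(-19))*50 = (25*(-1/19))*50 = -25/19*50 = -1250/19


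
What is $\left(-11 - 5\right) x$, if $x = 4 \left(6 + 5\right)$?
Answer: $-704$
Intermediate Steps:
$x = 44$ ($x = 4 \cdot 11 = 44$)
$\left(-11 - 5\right) x = \left(-11 - 5\right) 44 = \left(-16\right) 44 = -704$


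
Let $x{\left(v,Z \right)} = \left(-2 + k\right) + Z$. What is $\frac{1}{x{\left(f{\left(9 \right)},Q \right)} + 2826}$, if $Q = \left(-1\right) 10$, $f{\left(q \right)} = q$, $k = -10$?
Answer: $\frac{1}{2804} \approx 0.00035663$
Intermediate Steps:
$Q = -10$
$x{\left(v,Z \right)} = -12 + Z$ ($x{\left(v,Z \right)} = \left(-2 - 10\right) + Z = -12 + Z$)
$\frac{1}{x{\left(f{\left(9 \right)},Q \right)} + 2826} = \frac{1}{\left(-12 - 10\right) + 2826} = \frac{1}{-22 + 2826} = \frac{1}{2804}$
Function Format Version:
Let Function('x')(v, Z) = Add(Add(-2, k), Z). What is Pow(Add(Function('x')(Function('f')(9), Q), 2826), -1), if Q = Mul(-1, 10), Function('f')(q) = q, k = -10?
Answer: Rational(1, 2804) ≈ 0.00035663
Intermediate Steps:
Q = -10
Function('x')(v, Z) = Add(-12, Z) (Function('x')(v, Z) = Add(Add(-2, -10), Z) = Add(-12, Z))
Pow(Add(Function('x')(Function('f')(9), Q), 2826), -1) = Pow(Add(Add(-12, -10), 2826), -1) = Pow(Add(-22, 2826), -1) = Pow(2804, -1) = Rational(1, 2804)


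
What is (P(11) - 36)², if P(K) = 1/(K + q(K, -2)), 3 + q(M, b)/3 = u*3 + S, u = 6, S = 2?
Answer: 4977361/3844 ≈ 1294.8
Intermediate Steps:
q(M, b) = 51 (q(M, b) = -9 + 3*(6*3 + 2) = -9 + 3*(18 + 2) = -9 + 3*20 = -9 + 60 = 51)
P(K) = 1/(51 + K) (P(K) = 1/(K + 51) = 1/(51 + K))
(P(11) - 36)² = (1/(51 + 11) - 36)² = (1/62 - 36)² = (-2231/62)² = 4977361/3844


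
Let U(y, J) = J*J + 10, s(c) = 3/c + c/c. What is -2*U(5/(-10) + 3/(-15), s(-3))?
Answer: -20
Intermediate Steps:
s(c) = 1 + 3/c (s(c) = 3/c + 1 = 1 + 3/c)
U(y, J) = 10 + J**2 (U(y, J) = J**2 + 10 = 10 + J**2)
-2*U(5/(-10) + 3/(-15), s(-3)) = -2*(10 + ((3 - 3)/(-3))**2) = -2*(10 + (-1/3*0)**2) = -2*(10 + 0**2) = -2*(10 + 0) = -2*10 = -20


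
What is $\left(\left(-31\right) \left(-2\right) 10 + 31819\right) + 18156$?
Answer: $50595$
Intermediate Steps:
$\left(\left(-31\right) \left(-2\right) 10 + 31819\right) + 18156 = \left(62 \cdot 10 + 31819\right) + 18156 = \left(620 + 31819\right) + 18156 = 32439 + 18156 = 50595$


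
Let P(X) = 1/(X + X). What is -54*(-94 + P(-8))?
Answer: 40635/8 ≈ 5079.4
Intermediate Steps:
P(X) = 1/(2*X)
-54*(-94 + P(-8)) = -54*(-94 + (½)/(-8)) = -54*(-94 + (½)*(-⅛)) = -54*(-94 - 1/16) = -54*(-1505/16) = 40635/8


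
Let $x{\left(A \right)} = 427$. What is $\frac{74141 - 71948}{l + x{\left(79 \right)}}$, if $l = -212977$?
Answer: $- \frac{731}{70850} \approx -0.010318$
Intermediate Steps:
$\frac{74141 - 71948}{l + x{\left(79 \right)}} = \frac{74141 - 71948}{-212977 + 427} = \frac{2193}{-212550} = 2193 \left(- \frac{1}{212550}\right) = - \frac{731}{70850}$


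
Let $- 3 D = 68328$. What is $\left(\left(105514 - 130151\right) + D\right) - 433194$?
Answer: $-480607$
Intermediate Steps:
$D = -22776$ ($D = \left(- \frac{1}{3}\right) 68328 = -22776$)
$\left(\left(105514 - 130151\right) + D\right) - 433194 = \left(\left(105514 - 130151\right) - 22776\right) - 433194 = \left(-24637 - 22776\right) - 433194 = -47413 - 433194 = -480607$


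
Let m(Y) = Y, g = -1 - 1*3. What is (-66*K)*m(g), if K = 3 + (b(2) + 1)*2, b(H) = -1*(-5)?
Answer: 3960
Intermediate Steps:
g = -4 (g = -1 - 3 = -4)
b(H) = 5
K = 15 (K = 3 + (5 + 1)*2 = 3 + 6*2 = 3 + 12 = 15)
(-66*K)*m(g) = -66*15*(-4) = -990*(-4) = 3960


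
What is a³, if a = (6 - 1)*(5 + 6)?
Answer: 166375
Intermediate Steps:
a = 55 (a = 5*11 = 55)
a³ = 55³ = 166375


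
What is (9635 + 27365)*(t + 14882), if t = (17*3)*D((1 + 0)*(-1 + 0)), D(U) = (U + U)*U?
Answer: 554408000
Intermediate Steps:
D(U) = 2*U² (D(U) = (2*U)*U = 2*U²)
t = 102 (t = (17*3)*(2*((1 + 0)*(-1 + 0))²) = 51*(2*(1*(-1))²) = 51*(2*(-1)²) = 51*(2*1) = 51*2 = 102)
(9635 + 27365)*(t + 14882) = (9635 + 27365)*(102 + 14882) = 37000*14984 = 554408000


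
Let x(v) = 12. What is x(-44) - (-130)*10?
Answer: 1312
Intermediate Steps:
x(-44) - (-130)*10 = 12 - (-130)*10 = 12 - 1*(-1300) = 12 + 1300 = 1312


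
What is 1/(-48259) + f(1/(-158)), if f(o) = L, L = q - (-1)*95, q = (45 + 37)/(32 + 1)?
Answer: 155249170/1592547 ≈ 97.485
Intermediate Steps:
q = 82/33 ≈ 2.4848
L = 3217/33 (L = 82/33 - (-1)*95 = 82/33 - 1*(-95) = 82/33 + 95 = 3217/33 ≈ 97.485)
f(o) = 3217/33
1/(-48259) + f(1/(-158)) = 1/(-48259) + 3217/33 = -1/48259 + 3217/33 = 155249170/1592547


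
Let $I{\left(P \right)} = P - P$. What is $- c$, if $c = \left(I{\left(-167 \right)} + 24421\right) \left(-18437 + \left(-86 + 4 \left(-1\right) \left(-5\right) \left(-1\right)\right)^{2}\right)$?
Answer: $175855621$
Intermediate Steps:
$I{\left(P \right)} = 0$
$c = -175855621$ ($c = \left(0 + 24421\right) \left(-18437 + \left(-86 + 4 \left(-1\right) \left(-5\right) \left(-1\right)\right)^{2}\right) = 24421 \left(-18437 + \left(-86 + \left(-4\right) \left(-5\right) \left(-1\right)\right)^{2}\right) = 24421 \left(-18437 + \left(-86 + 20 \left(-1\right)\right)^{2}\right) = 24421 \left(-18437 + \left(-86 - 20\right)^{2}\right) = 24421 \left(-18437 + \left(-106\right)^{2}\right) = 24421 \left(-18437 + 11236\right) = 24421 \left(-7201\right) = -175855621$)
$- c = \left(-1\right) \left(-175855621\right) = 175855621$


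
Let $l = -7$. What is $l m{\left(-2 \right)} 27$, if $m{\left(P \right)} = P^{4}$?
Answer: $-3024$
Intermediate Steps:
$l m{\left(-2 \right)} 27 = - 7 \left(-2\right)^{4} \cdot 27 = \left(-7\right) 16 \cdot 27 = \left(-112\right) 27 = -3024$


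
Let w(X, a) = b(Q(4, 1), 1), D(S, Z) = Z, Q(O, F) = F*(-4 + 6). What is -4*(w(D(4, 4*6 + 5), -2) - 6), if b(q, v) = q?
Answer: 16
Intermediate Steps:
Q(O, F) = 2*F (Q(O, F) = F*2 = 2*F)
w(X, a) = 2 (w(X, a) = 2*1 = 2)
-4*(w(D(4, 4*6 + 5), -2) - 6) = -4*(2 - 6) = -4*(-4) = 16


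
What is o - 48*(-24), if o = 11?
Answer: 1163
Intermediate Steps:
o - 48*(-24) = 11 - 48*(-24) = 11 + 1152 = 1163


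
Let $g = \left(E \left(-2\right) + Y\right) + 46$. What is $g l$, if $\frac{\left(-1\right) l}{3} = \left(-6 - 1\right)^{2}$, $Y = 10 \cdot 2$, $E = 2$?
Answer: $-9114$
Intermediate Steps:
$Y = 20$
$g = 62$ ($g = \left(2 \left(-2\right) + 20\right) + 46 = \left(-4 + 20\right) + 46 = 16 + 46 = 62$)
$l = -147$ ($l = - 3 \left(-6 - 1\right)^{2} = - 3 \left(-7\right)^{2} = \left(-3\right) 49 = -147$)
$g l = 62 \left(-147\right) = -9114$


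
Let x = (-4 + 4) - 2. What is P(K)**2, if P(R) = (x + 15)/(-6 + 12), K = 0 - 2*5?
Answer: 169/36 ≈ 4.6944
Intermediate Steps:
x = -2 (x = 0 - 2 = -2)
K = -10 (K = 0 - 10 = -10)
P(R) = 13/6 (P(R) = (-2 + 15)/(-6 + 12) = 13/6)
P(K)**2 = (13/6)**2 = 169/36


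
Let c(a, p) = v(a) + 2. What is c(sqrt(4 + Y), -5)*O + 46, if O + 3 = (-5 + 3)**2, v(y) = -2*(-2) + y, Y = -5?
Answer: 52 + I ≈ 52.0 + 1.0*I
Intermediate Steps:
v(y) = 4 + y
O = 1 (O = -3 + (-5 + 3)**2 = -3 + (-2)**2 = -3 + 4 = 1)
c(a, p) = 6 + a (c(a, p) = (4 + a) + 2 = 6 + a)
c(sqrt(4 + Y), -5)*O + 46 = (6 + sqrt(4 - 5))*1 + 46 = (6 + sqrt(-1))*1 + 46 = (6 + I)*1 + 46 = (6 + I) + 46 = 52 + I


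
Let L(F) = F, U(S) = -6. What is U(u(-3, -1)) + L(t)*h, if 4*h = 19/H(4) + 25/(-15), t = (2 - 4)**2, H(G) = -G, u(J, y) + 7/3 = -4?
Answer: -149/12 ≈ -12.417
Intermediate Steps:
u(J, y) = -19/3 (u(J, y) = -7/3 - 4 = -19/3)
t = 4 (t = (-2)**2 = 4)
h = -77/48 (h = (19/((-1*4)) + 25/(-15))/4 = (19/(-4) + 25*(-1/15))/4 = (19*(-1/4) - 5/3)/4 = (-19/4 - 5/3)/4 = (1/4)*(-77/12) = -77/48 ≈ -1.6042)
U(u(-3, -1)) + L(t)*h = -6 + 4*(-77/48) = -6 - 77/12 = -149/12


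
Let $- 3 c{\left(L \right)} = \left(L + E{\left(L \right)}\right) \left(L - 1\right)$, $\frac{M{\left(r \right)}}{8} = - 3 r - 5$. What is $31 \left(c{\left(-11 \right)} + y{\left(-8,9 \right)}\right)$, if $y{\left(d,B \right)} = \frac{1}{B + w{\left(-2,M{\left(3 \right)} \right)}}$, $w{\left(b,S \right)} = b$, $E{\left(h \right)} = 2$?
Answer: $- \frac{7781}{7} \approx -1111.6$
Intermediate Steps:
$M{\left(r \right)} = -40 - 24 r$ ($M{\left(r \right)} = 8 \left(- 3 r - 5\right) = 8 \left(-5 - 3 r\right) = -40 - 24 r$)
$y{\left(d,B \right)} = \frac{1}{-2 + B}$ ($y{\left(d,B \right)} = \frac{1}{B - 2} = \frac{1}{-2 + B}$)
$c{\left(L \right)} = - \frac{\left(-1 + L\right) \left(2 + L\right)}{3}$ ($c{\left(L \right)} = - \frac{\left(L + 2\right) \left(L - 1\right)}{3} = - \frac{\left(2 + L\right) \left(-1 + L\right)}{3} = - \frac{\left(-1 + L\right) \left(2 + L\right)}{3}$)
$31 \left(c{\left(-11 \right)} + y{\left(-8,9 \right)}\right) = 31 \left(\left(\frac{2}{3} - - \frac{11}{3} - \frac{\left(-11\right)^{2}}{3}\right) + \frac{1}{-2 + 9}\right) = 31 \left(\left(\frac{2}{3} + \frac{11}{3} - \frac{121}{3}\right) + \frac{1}{7}\right) = 31 \left(-36 + \frac{1}{7}\right) = 31 \left(- \frac{251}{7}\right) = - \frac{7781}{7}$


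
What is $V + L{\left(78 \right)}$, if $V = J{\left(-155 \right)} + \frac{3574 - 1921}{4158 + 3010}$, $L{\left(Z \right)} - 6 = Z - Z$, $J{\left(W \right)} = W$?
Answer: $- \frac{1066379}{7168} \approx -148.77$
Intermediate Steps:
$L{\left(Z \right)} = 6$ ($L{\left(Z \right)} = 6 + \left(Z - Z\right) = 6 + 0 = 6$)
$V = - \frac{1109387}{7168}$ ($V = -155 + \frac{3574 - 1921}{4158 + 3010} = -155 + \frac{1653}{7168} = - \frac{1109387}{7168} \approx -154.77$)
$V + L{\left(78 \right)} = - \frac{1109387}{7168} + 6 = - \frac{1066379}{7168}$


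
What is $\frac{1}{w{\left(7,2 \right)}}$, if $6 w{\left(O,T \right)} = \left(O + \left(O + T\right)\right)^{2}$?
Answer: $\frac{3}{128} \approx 0.023438$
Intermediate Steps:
$w{\left(O,T \right)} = \frac{\left(T + 2 O\right)^{2}}{6}$ ($w{\left(O,T \right)} = \frac{\left(O + \left(O + T\right)\right)^{2}}{6} = \frac{\left(T + 2 O\right)^{2}}{6}$)
$\frac{1}{w{\left(7,2 \right)}} = \frac{1}{\frac{1}{6} \left(2 + 2 \cdot 7\right)^{2}} = \frac{1}{\frac{1}{6} \left(2 + 14\right)^{2}} = \frac{1}{\frac{1}{6} \cdot 16^{2}} = \frac{1}{\frac{1}{6} \cdot 256} = \frac{1}{\frac{128}{3}} = \frac{3}{128}$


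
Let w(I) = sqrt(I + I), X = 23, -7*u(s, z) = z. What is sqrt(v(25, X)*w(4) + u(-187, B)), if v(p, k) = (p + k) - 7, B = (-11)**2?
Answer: sqrt(-847 + 4018*sqrt(2))/7 ≈ 9.9338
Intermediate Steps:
B = 121
u(s, z) = -z/7
v(p, k) = -7 + k + p (v(p, k) = (k + p) - 7 = -7 + k + p)
w(I) = sqrt(2)*sqrt(I) (w(I) = sqrt(2*I) = sqrt(2)*sqrt(I))
sqrt(v(25, X)*w(4) + u(-187, B)) = sqrt((-7 + 23 + 25)*(sqrt(2)*sqrt(4)) - 1/7*121) = sqrt(41*(sqrt(2)*2) - 121/7) = sqrt(41*(2*sqrt(2)) - 121/7) = sqrt(82*sqrt(2) - 121/7) = sqrt(-121/7 + 82*sqrt(2))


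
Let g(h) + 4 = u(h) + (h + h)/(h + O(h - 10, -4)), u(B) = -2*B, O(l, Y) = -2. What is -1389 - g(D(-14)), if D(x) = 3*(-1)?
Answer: -6961/5 ≈ -1392.2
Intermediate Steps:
D(x) = -3
g(h) = -4 - 2*h + 2*h/(-2 + h) (g(h) = -4 + (-2*h + (h + h)/(h - 2)) = -4 + (-2*h + (2*h)/(-2 + h)) = -4 + (-2*h + 2*h/(-2 + h)) = -4 - 2*h + 2*h/(-2 + h))
-1389 - g(D(-14)) = -1389 - 2*(4 - 3 - 1*(-3)²)/(-2 - 3) = -1389 - 2*(4 - 3 - 1*9)/(-5) = -1389 - 2*(-1)*(4 - 3 - 9)/5 = -1389 - 2*(-1)*(-8)/5 = -1389 - 1*16/5 = -1389 - 16/5 = -6961/5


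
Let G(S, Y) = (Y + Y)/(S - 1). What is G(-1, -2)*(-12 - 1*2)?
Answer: -28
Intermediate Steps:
G(S, Y) = 2*Y/(-1 + S) (G(S, Y) = (2*Y)/(-1 + S) = 2*Y/(-1 + S))
G(-1, -2)*(-12 - 1*2) = (2*(-2)/(-1 - 1))*(-12 - 1*2) = (2*(-2)/(-2))*(-12 - 2) = (2*(-2)*(-1/2))*(-14) = 2*(-14) = -28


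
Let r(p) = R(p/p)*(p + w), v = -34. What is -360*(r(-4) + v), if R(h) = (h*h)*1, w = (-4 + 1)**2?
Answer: 10440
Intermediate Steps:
w = 9 (w = (-3)**2 = 9)
R(h) = h**2 (R(h) = h**2*1 = h**2)
r(p) = 9 + p (r(p) = (p/p)**2*(p + 9) = 1**2*(9 + p) = 1*(9 + p) = 9 + p)
-360*(r(-4) + v) = -360*((9 - 4) - 34) = -360*(5 - 34) = -360*(-29) = 10440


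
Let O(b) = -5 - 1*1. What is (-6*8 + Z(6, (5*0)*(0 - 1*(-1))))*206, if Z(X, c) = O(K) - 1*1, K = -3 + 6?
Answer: -11330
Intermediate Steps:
K = 3
O(b) = -6 (O(b) = -5 - 1 = -6)
Z(X, c) = -7 (Z(X, c) = -6 - 1*1 = -6 - 1 = -7)
(-6*8 + Z(6, (5*0)*(0 - 1*(-1))))*206 = (-6*8 - 7)*206 = (-48 - 7)*206 = -55*206 = -11330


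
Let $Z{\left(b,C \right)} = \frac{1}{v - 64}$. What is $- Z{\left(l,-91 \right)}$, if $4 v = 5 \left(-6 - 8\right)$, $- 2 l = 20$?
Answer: $\frac{2}{163} \approx 0.01227$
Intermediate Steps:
$l = -10$ ($l = \left(- \frac{1}{2}\right) 20 = -10$)
$v = - \frac{35}{2}$ ($v = \frac{5 \left(-6 - 8\right)}{4} = \frac{5 \left(-14\right)}{4} = \frac{1}{4} \left(-70\right) = - \frac{35}{2} \approx -17.5$)
$Z{\left(b,C \right)} = - \frac{2}{163}$ ($Z{\left(b,C \right)} = \frac{1}{- \frac{35}{2} - 64} = \frac{1}{- \frac{163}{2}} = - \frac{2}{163}$)
$- Z{\left(l,-91 \right)} = \left(-1\right) \left(- \frac{2}{163}\right) = \frac{2}{163}$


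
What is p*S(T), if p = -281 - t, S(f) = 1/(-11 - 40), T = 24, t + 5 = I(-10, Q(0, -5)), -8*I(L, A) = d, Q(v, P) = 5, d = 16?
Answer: 274/51 ≈ 5.3726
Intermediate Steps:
I(L, A) = -2 (I(L, A) = -⅛*16 = -2)
t = -7 (t = -5 - 2 = -7)
S(f) = -1/51 (S(f) = 1/(-51) = -1/51)
p = -274 (p = -281 - 1*(-7) = -281 + 7 = -274)
p*S(T) = -274*(-1/51) = 274/51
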